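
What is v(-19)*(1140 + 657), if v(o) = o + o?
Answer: -68286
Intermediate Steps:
v(o) = 2*o
v(-19)*(1140 + 657) = (2*(-19))*(1140 + 657) = -38*1797 = -68286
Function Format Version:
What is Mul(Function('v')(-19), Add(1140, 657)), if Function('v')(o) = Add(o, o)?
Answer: -68286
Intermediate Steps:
Function('v')(o) = Mul(2, o)
Mul(Function('v')(-19), Add(1140, 657)) = Mul(Mul(2, -19), Add(1140, 657)) = Mul(-38, 1797) = -68286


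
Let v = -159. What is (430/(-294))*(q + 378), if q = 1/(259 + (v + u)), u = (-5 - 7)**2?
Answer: -19830095/35868 ≈ -552.86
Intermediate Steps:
u = 144 (u = (-12)**2 = 144)
q = 1/244 (q = 1/(259 + (-159 + 144)) = 1/(259 - 15) = 1/244 ≈ 0.0040984)
(430/(-294))*(q + 378) = (430/(-294))*(1/244 + 378) = (430*(-1/294))*(92233/244) = -215/147*92233/244 = -19830095/35868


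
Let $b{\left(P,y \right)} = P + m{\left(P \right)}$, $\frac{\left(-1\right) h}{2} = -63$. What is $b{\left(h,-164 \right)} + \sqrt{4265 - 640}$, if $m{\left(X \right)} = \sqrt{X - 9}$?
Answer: $126 + 3 \sqrt{13} + 5 \sqrt{145} \approx 197.02$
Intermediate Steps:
$h = 126$ ($h = \left(-2\right) \left(-63\right) = 126$)
$m{\left(X \right)} = \sqrt{-9 + X}$
$b{\left(P,y \right)} = P + \sqrt{-9 + P}$
$b{\left(h,-164 \right)} + \sqrt{4265 - 640} = \left(126 + \sqrt{-9 + 126}\right) + \sqrt{4265 - 640} = \left(126 + \sqrt{117}\right) + \sqrt{3625} = \left(126 + 3 \sqrt{13}\right) + 5 \sqrt{145} = 126 + 3 \sqrt{13} + 5 \sqrt{145}$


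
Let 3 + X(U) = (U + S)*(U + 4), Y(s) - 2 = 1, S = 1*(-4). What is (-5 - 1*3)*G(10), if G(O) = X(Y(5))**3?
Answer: 8000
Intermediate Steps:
S = -4
Y(s) = 3 (Y(s) = 2 + 1 = 3)
X(U) = -3 + (-4 + U)*(4 + U) (X(U) = -3 + (U - 4)*(U + 4) = -3 + (-4 + U)*(4 + U))
G(O) = -1000 (G(O) = (-19 + 3**2)**3 = (-19 + 9)**3 = (-10)**3 = -1000)
(-5 - 1*3)*G(10) = (-5 - 1*3)*(-1000) = (-5 - 3)*(-1000) = -8*(-1000) = 8000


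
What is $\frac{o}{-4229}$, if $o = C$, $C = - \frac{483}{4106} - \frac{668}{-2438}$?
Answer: $- \frac{782627}{21167050006} \approx -3.6974 \cdot 10^{-5}$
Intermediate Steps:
$C = \frac{782627}{5005214}$ ($C = \left(-483\right) \frac{1}{4106} - - \frac{334}{1219} = - \frac{483}{4106} + \frac{334}{1219} = \frac{782627}{5005214} \approx 0.15636$)
$o = \frac{782627}{5005214} \approx 0.15636$
$\frac{o}{-4229} = \frac{782627}{5005214 \left(-4229\right)} = \frac{782627}{5005214} \left(- \frac{1}{4229}\right) = - \frac{782627}{21167050006}$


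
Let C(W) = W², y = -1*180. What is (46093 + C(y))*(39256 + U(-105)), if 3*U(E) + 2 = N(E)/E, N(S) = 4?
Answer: 970599383018/315 ≈ 3.0813e+9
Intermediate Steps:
y = -180
U(E) = -⅔ + 4/(3*E) (U(E) = -⅔ + (4/E)/3 = -⅔ + 4/(3*E))
(46093 + C(y))*(39256 + U(-105)) = (46093 + (-180)²)*(39256 + (⅔)*(2 - 1*(-105))/(-105)) = (46093 + 32400)*(39256 + (⅔)*(-1/105)*(2 + 105)) = 78493*(39256 + (⅔)*(-1/105)*107) = 78493*(39256 - 214/315) = 78493*(12365426/315) = 970599383018/315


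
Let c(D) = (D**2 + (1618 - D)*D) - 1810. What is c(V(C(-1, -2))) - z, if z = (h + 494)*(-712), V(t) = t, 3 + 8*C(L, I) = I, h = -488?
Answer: 5803/4 ≈ 1450.8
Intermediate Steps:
C(L, I) = -3/8 + I/8
z = -4272 (z = (-488 + 494)*(-712) = 6*(-712) = -4272)
c(D) = -1810 + D**2 + D*(1618 - D) (c(D) = (D**2 + D*(1618 - D)) - 1810 = -1810 + D**2 + D*(1618 - D))
c(V(C(-1, -2))) - z = (-1810 + 1618*(-3/8 + (1/8)*(-2))) - 1*(-4272) = (-1810 + 1618*(-3/8 - 1/4)) + 4272 = (-1810 + 1618*(-5/8)) + 4272 = (-1810 - 4045/4) + 4272 = -11285/4 + 4272 = 5803/4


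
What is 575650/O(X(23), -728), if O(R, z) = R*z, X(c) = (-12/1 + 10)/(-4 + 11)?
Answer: 287825/104 ≈ 2767.5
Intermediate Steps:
X(c) = -2/7 (X(c) = (-12*1 + 10)/7 = (-12 + 10)*(⅐) = -2*⅐ = -2/7)
575650/O(X(23), -728) = 575650/((-2/7*(-728))) = 575650/208 = 575650*(1/208) = 287825/104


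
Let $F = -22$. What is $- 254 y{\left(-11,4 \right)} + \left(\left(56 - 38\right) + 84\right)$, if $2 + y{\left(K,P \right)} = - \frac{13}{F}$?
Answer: $\frac{5059}{11} \approx 459.91$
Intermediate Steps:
$y{\left(K,P \right)} = - \frac{31}{22}$ ($y{\left(K,P \right)} = -2 - \frac{13}{-22} = -2 - - \frac{13}{22} = -2 + \frac{13}{22} = - \frac{31}{22}$)
$- 254 y{\left(-11,4 \right)} + \left(\left(56 - 38\right) + 84\right) = \left(-254\right) \left(- \frac{31}{22}\right) + \left(\left(56 - 38\right) + 84\right) = \frac{3937}{11} + \left(18 + 84\right) = \frac{3937}{11} + 102 = \frac{5059}{11}$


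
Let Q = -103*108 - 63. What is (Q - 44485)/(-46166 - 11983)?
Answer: 55672/58149 ≈ 0.95740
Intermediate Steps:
Q = -11187 (Q = -11124 - 63 = -11187)
(Q - 44485)/(-46166 - 11983) = (-11187 - 44485)/(-46166 - 11983) = -55672/(-58149) = -55672*(-1/58149) = 55672/58149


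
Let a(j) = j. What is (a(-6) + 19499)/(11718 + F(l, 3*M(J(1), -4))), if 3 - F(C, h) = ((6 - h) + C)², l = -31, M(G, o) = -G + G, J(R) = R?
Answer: 19493/11096 ≈ 1.7568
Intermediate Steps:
M(G, o) = 0
F(C, h) = 3 - (6 + C - h)² (F(C, h) = 3 - ((6 - h) + C)² = 3 - (6 + C - h)²)
(a(-6) + 19499)/(11718 + F(l, 3*M(J(1), -4))) = (-6 + 19499)/(11718 + (3 - (6 - 31 - 3*0)²)) = 19493/(11718 + (3 - (6 - 31 - 1*0)²)) = 19493/(11718 + (3 - (6 - 31 + 0)²)) = 19493/(11718 + (3 - 1*(-25)²)) = 19493/(11718 + (3 - 1*625)) = 19493/(11718 + (3 - 625)) = 19493/(11718 - 622) = 19493/11096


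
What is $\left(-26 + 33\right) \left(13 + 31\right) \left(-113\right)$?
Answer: $-34804$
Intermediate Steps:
$\left(-26 + 33\right) \left(13 + 31\right) \left(-113\right) = 7 \cdot 44 \left(-113\right) = 308 \left(-113\right) = -34804$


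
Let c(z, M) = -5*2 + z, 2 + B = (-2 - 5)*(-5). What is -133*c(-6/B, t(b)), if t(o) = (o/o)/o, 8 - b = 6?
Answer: 14896/11 ≈ 1354.2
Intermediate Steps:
b = 2 (b = 8 - 1*6 = 8 - 6 = 2)
B = 33 (B = -2 + (-2 - 5)*(-5) = -2 - 7*(-5) = -2 + 35 = 33)
t(o) = 1/o
c(z, M) = -10 + z
-133*c(-6/B, t(b)) = -133*(-10 - 6/33) = -133*(-10 - 6*1/33) = -133*(-10 - 2/11) = -133*(-112/11) = 14896/11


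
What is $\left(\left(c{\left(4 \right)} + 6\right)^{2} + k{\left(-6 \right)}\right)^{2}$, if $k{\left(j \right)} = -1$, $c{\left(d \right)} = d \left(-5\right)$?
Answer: $38025$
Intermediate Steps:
$c{\left(d \right)} = - 5 d$
$\left(\left(c{\left(4 \right)} + 6\right)^{2} + k{\left(-6 \right)}\right)^{2} = \left(\left(\left(-5\right) 4 + 6\right)^{2} - 1\right)^{2} = \left(\left(-20 + 6\right)^{2} - 1\right)^{2} = \left(\left(-14\right)^{2} - 1\right)^{2} = \left(196 - 1\right)^{2} = 195^{2} = 38025$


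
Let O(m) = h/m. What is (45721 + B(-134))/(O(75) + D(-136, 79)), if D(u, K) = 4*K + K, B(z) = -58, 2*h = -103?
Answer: 6849450/59147 ≈ 115.80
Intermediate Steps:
h = -103/2 (h = (½)*(-103) = -103/2 ≈ -51.500)
D(u, K) = 5*K
O(m) = -103/(2*m)
(45721 + B(-134))/(O(75) + D(-136, 79)) = (45721 - 58)/(-103/2/75 + 5*79) = 45663/(-103/2*1/75 + 395) = 45663/(-103/150 + 395) = 45663/(59147/150) = 45663*(150/59147) = 6849450/59147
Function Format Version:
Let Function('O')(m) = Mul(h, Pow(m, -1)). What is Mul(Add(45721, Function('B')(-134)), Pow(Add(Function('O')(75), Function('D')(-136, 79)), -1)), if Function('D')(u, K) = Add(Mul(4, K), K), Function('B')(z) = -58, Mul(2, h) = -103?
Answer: Rational(6849450, 59147) ≈ 115.80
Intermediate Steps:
h = Rational(-103, 2) (h = Mul(Rational(1, 2), -103) = Rational(-103, 2) ≈ -51.500)
Function('D')(u, K) = Mul(5, K)
Function('O')(m) = Mul(Rational(-103, 2), Pow(m, -1))
Mul(Add(45721, Function('B')(-134)), Pow(Add(Function('O')(75), Function('D')(-136, 79)), -1)) = Mul(Add(45721, -58), Pow(Add(Mul(Rational(-103, 2), Pow(75, -1)), Mul(5, 79)), -1)) = Mul(45663, Pow(Add(Mul(Rational(-103, 2), Rational(1, 75)), 395), -1)) = Mul(45663, Pow(Add(Rational(-103, 150), 395), -1)) = Mul(45663, Pow(Rational(59147, 150), -1)) = Mul(45663, Rational(150, 59147)) = Rational(6849450, 59147)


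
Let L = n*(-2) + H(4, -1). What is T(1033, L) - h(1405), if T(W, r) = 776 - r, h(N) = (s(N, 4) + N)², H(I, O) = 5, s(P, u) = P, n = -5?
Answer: -7895339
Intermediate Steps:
L = 15 (L = -5*(-2) + 5 = 10 + 5 = 15)
h(N) = 4*N² (h(N) = (N + N)² = (2*N)² = 4*N²)
T(1033, L) - h(1405) = (776 - 1*15) - 4*1405² = (776 - 15) - 4*1974025 = 761 - 1*7896100 = 761 - 7896100 = -7895339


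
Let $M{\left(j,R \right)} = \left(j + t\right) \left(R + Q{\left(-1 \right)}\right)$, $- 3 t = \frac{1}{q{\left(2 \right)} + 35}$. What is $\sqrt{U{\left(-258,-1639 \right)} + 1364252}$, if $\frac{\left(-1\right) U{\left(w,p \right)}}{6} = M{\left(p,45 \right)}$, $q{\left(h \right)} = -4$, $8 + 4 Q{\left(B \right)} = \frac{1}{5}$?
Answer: $\frac{\sqrt{42947293670}}{155} \approx 1337.0$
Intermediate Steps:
$Q{\left(B \right)} = - \frac{39}{20}$ ($Q{\left(B \right)} = -2 + \frac{1}{4 \cdot 5} = -2 + \frac{1}{4} \cdot \frac{1}{5} = -2 + \frac{1}{20} = - \frac{39}{20}$)
$t = - \frac{1}{93}$ ($t = - \frac{1}{3 \left(-4 + 35\right)} = - \frac{1}{3 \cdot 31} = \left(- \frac{1}{3}\right) \frac{1}{31} = - \frac{1}{93} \approx -0.010753$)
$M{\left(j,R \right)} = \left(- \frac{39}{20} + R\right) \left(- \frac{1}{93} + j\right)$ ($M{\left(j,R \right)} = \left(j - \frac{1}{93}\right) \left(R - \frac{39}{20}\right) = \left(- \frac{1}{93} + j\right) \left(- \frac{39}{20} + R\right) = \left(- \frac{39}{20} + R\right) \left(- \frac{1}{93} + j\right)$)
$U{\left(w,p \right)} = \frac{861}{310} - \frac{2583 p}{10}$ ($U{\left(w,p \right)} = - 6 \left(\frac{13}{620} - \frac{39 p}{20} - \frac{15}{31} + 45 p\right) = - 6 \left(- \frac{287}{620} + \frac{861 p}{20}\right) = \frac{861}{310} - \frac{2583 p}{10}$)
$\sqrt{U{\left(-258,-1639 \right)} + 1364252} = \sqrt{\left(\frac{861}{310} - - \frac{4233537}{10}\right) + 1364252} = \sqrt{\left(\frac{861}{310} + \frac{4233537}{10}\right) + 1364252} = \sqrt{\frac{65620254}{155} + 1364252} = \sqrt{\frac{277079314}{155}} = \frac{\sqrt{42947293670}}{155}$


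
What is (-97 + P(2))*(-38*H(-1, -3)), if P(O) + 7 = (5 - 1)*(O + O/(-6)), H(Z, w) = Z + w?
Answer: -44384/3 ≈ -14795.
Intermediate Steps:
P(O) = -7 + 10*O/3 (P(O) = -7 + (5 - 1)*(O + O/(-6)) = -7 + 4*(O + O*(-1/6)) = -7 + 4*(O - O/6) = -7 + 4*(5*O/6) = -7 + 10*O/3)
(-97 + P(2))*(-38*H(-1, -3)) = (-97 + (-7 + (10/3)*2))*(-38*(-1 - 3)) = (-97 + (-7 + 20/3))*(-38*(-4)) = (-97 - 1/3)*152 = -292/3*152 = -44384/3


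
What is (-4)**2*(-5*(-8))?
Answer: 640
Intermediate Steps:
(-4)**2*(-5*(-8)) = 16*40 = 640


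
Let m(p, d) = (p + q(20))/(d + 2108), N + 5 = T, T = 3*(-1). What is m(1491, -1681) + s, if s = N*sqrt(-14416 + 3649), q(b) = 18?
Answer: 1509/427 - 8*I*sqrt(10767) ≈ 3.534 - 830.11*I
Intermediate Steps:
T = -3
N = -8 (N = -5 - 3 = -8)
m(p, d) = (18 + p)/(2108 + d) (m(p, d) = (p + 18)/(d + 2108) = (18 + p)/(2108 + d))
s = -8*I*sqrt(10767) (s = -8*sqrt(-14416 + 3649) = -8*I*sqrt(10767) ≈ -830.11*I)
m(1491, -1681) + s = (18 + 1491)/(2108 - 1681) - 8*I*sqrt(10767) = 1509/427 - 8*I*sqrt(10767)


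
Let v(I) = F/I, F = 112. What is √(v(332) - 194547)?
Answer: I*√1340231959/83 ≈ 441.07*I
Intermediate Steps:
v(I) = 112/I
√(v(332) - 194547) = √(112/332 - 194547) = √(112*(1/332) - 194547) = √(28/83 - 194547) = √(-16147373/83) = I*√1340231959/83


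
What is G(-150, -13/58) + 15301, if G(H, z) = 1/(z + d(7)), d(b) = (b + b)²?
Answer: 173742913/11355 ≈ 15301.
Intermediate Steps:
d(b) = 4*b² (d(b) = (2*b)² = 4*b²)
G(H, z) = 1/(196 + z) (G(H, z) = 1/(z + 4*7²) = 1/(z + 4*49) = 1/(z + 196) = 1/(196 + z))
G(-150, -13/58) + 15301 = 1/(196 - 13/58) + 15301 = 1/(11355/58) + 15301 = 58/11355 + 15301 = 173742913/11355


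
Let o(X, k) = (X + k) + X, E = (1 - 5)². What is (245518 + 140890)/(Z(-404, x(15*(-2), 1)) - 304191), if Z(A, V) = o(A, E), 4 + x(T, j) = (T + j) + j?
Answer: -386408/304983 ≈ -1.2670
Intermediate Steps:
E = 16 (E = (-4)² = 16)
x(T, j) = -4 + T + 2*j (x(T, j) = -4 + ((T + j) + j) = -4 + (T + 2*j) = -4 + T + 2*j)
o(X, k) = k + 2*X
Z(A, V) = 16 + 2*A
(245518 + 140890)/(Z(-404, x(15*(-2), 1)) - 304191) = (245518 + 140890)/((16 + 2*(-404)) - 304191) = 386408/((16 - 808) - 304191) = 386408/(-792 - 304191) = 386408/(-304983) = 386408*(-1/304983) = -386408/304983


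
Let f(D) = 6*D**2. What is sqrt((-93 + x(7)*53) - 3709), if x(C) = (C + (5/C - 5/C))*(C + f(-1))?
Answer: sqrt(1021) ≈ 31.953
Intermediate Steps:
x(C) = C*(6 + C) (x(C) = (C + (5/C - 5/C))*(C + 6*(-1)**2) = (C + 0)*(C + 6*1) = C*(C + 6) = C*(6 + C))
sqrt((-93 + x(7)*53) - 3709) = sqrt((-93 + (7*(6 + 7))*53) - 3709) = sqrt((-93 + (7*13)*53) - 3709) = sqrt((-93 + 91*53) - 3709) = sqrt((-93 + 4823) - 3709) = sqrt(4730 - 3709) = sqrt(1021)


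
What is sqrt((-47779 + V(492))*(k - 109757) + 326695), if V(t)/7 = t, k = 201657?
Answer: I*sqrt(4074059805) ≈ 63828.0*I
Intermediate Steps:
V(t) = 7*t
sqrt((-47779 + V(492))*(k - 109757) + 326695) = sqrt((-47779 + 7*492)*(201657 - 109757) + 326695) = sqrt((-47779 + 3444)*91900 + 326695) = sqrt(-44335*91900 + 326695) = sqrt(-4074386500 + 326695) = sqrt(-4074059805) = I*sqrt(4074059805)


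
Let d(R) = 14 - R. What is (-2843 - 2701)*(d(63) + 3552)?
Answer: -19420632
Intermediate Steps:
(-2843 - 2701)*(d(63) + 3552) = (-2843 - 2701)*((14 - 1*63) + 3552) = -5544*((14 - 63) + 3552) = -5544*(-49 + 3552) = -5544*3503 = -19420632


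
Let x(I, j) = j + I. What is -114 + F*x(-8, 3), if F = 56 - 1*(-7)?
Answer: -429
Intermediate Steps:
x(I, j) = I + j
F = 63 (F = 56 + 7 = 63)
-114 + F*x(-8, 3) = -114 + 63*(-8 + 3) = -114 + 63*(-5) = -114 - 315 = -429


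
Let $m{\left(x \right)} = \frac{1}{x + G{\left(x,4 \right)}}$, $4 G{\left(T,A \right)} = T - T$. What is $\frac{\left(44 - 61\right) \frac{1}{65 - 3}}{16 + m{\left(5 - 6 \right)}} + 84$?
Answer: $\frac{78103}{930} \approx 83.982$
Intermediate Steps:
$G{\left(T,A \right)} = 0$ ($G{\left(T,A \right)} = \frac{T - T}{4} = \frac{1}{4} \cdot 0 = 0$)
$m{\left(x \right)} = \frac{1}{x}$ ($m{\left(x \right)} = \frac{1}{x + 0} = \frac{1}{x}$)
$\frac{\left(44 - 61\right) \frac{1}{65 - 3}}{16 + m{\left(5 - 6 \right)}} + 84 = \frac{\left(44 - 61\right) \frac{1}{65 - 3}}{16 + \frac{1}{5 - 6}} + 84 = \frac{\left(-17\right) \frac{1}{62}}{16 + \frac{1}{5 - 6}} + 84 = \frac{\left(-17\right) \frac{1}{62}}{16 + \frac{1}{-1}} + 84 = - \frac{17}{62 \left(16 - 1\right)} + 84 = - \frac{17}{62 \cdot 15} + 84 = \left(- \frac{17}{62}\right) \frac{1}{15} + 84 = - \frac{17}{930} + 84 = \frac{78103}{930}$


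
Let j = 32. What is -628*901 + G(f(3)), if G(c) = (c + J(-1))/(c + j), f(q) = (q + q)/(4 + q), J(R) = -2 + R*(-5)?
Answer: -130140413/230 ≈ -5.6583e+5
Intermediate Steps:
J(R) = -2 - 5*R
f(q) = 2*q/(4 + q) (f(q) = (2*q)/(4 + q) = 2*q/(4 + q))
G(c) = (3 + c)/(32 + c) (G(c) = (c + (-2 - 5*(-1)))/(c + 32) = (c + (-2 + 5))/(32 + c) = (c + 3)/(32 + c) = (3 + c)/(32 + c))
-628*901 + G(f(3)) = -628*901 + (3 + 2*3/(4 + 3))/(32 + 2*3/(4 + 3)) = -565828 + (3 + 2*3/7)/(32 + 2*3/7) = -565828 + (3 + 2*3*(1/7))/(32 + 2*3*(1/7)) = -565828 + (3 + 6/7)/(32 + 6/7) = -565828 + (27/7)/(230/7) = -565828 + (7/230)*(27/7) = -565828 + 27/230 = -130140413/230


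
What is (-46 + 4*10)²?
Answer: 36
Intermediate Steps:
(-46 + 4*10)² = (-46 + 40)² = (-6)² = 36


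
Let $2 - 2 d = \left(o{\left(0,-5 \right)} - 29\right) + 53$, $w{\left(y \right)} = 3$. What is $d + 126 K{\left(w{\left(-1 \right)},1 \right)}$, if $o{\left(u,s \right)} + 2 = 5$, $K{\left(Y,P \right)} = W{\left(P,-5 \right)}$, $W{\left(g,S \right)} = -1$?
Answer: $- \frac{277}{2} \approx -138.5$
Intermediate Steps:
$K{\left(Y,P \right)} = -1$
$o{\left(u,s \right)} = 3$ ($o{\left(u,s \right)} = -2 + 5 = 3$)
$d = - \frac{25}{2}$ ($d = 1 - \frac{\left(3 - 29\right) + 53}{2} = 1 - \frac{-26 + 53}{2} = 1 - \frac{27}{2} = - \frac{25}{2} \approx -12.5$)
$d + 126 K{\left(w{\left(-1 \right)},1 \right)} = - \frac{25}{2} + 126 \left(-1\right) = - \frac{25}{2} - 126 = - \frac{277}{2}$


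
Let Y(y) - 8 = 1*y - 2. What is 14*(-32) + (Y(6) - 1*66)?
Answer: -502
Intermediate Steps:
Y(y) = 6 + y (Y(y) = 8 + (1*y - 2) = 8 + (y - 2) = 8 + (-2 + y) = 6 + y)
14*(-32) + (Y(6) - 1*66) = 14*(-32) + ((6 + 6) - 1*66) = -448 + (12 - 66) = -448 - 54 = -502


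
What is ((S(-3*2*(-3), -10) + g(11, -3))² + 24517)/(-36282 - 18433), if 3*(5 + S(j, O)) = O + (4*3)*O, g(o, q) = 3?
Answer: -239149/492435 ≈ -0.48565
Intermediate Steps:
S(j, O) = -5 + 13*O/3 (S(j, O) = -5 + (O + (4*3)*O)/3 = -5 + (O + 12*O)/3 = -5 + (13*O)/3 = -5 + 13*O/3)
((S(-3*2*(-3), -10) + g(11, -3))² + 24517)/(-36282 - 18433) = (((-5 + (13/3)*(-10)) + 3)² + 24517)/(-36282 - 18433) = (((-5 - 130/3) + 3)² + 24517)/(-54715) = ((-145/3 + 3)² + 24517)*(-1/54715) = ((-136/3)² + 24517)*(-1/54715) = (18496/9 + 24517)*(-1/54715) = (239149/9)*(-1/54715) = -239149/492435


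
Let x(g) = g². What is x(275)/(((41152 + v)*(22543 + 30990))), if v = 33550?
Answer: 75625/3999022166 ≈ 1.8911e-5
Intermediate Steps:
x(275)/(((41152 + v)*(22543 + 30990))) = 275²/(((41152 + 33550)*(22543 + 30990))) = 75625/((74702*53533)) = 75625/3999022166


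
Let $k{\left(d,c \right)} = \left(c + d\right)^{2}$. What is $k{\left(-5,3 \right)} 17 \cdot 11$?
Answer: $748$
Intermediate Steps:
$k{\left(-5,3 \right)} 17 \cdot 11 = \left(3 - 5\right)^{2} \cdot 17 \cdot 11 = \left(-2\right)^{2} \cdot 17 \cdot 11 = 4 \cdot 17 \cdot 11 = 68 \cdot 11 = 748$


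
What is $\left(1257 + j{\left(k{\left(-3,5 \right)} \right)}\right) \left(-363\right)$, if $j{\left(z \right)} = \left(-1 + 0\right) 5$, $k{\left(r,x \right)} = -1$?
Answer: $-454476$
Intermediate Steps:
$j{\left(z \right)} = -5$ ($j{\left(z \right)} = \left(-1\right) 5 = -5$)
$\left(1257 + j{\left(k{\left(-3,5 \right)} \right)}\right) \left(-363\right) = \left(1257 - 5\right) \left(-363\right) = 1252 \left(-363\right) = -454476$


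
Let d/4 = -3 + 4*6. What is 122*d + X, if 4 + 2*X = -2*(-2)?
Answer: 10248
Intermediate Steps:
X = 0 (X = -2 + (-2*(-2))/2 = -2 + (½)*4 = -2 + 2 = 0)
d = 84 (d = 4*(-3 + 4*6) = 4*(-3 + 24) = 4*21 = 84)
122*d + X = 122*84 + 0 = 10248 + 0 = 10248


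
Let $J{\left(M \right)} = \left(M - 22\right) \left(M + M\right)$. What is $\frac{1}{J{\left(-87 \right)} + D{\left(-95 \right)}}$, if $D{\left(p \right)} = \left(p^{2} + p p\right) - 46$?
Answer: $\frac{1}{36970} \approx 2.7049 \cdot 10^{-5}$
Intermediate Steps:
$J{\left(M \right)} = 2 M \left(-22 + M\right)$ ($J{\left(M \right)} = \left(-22 + M\right) 2 M = 2 M \left(-22 + M\right)$)
$D{\left(p \right)} = -46 + 2 p^{2}$ ($D{\left(p \right)} = \left(p^{2} + p^{2}\right) - 46 = 2 p^{2} - 46 = -46 + 2 p^{2}$)
$\frac{1}{J{\left(-87 \right)} + D{\left(-95 \right)}} = \frac{1}{2 \left(-87\right) \left(-22 - 87\right) - \left(46 - 2 \left(-95\right)^{2}\right)} = \frac{1}{2 \left(-87\right) \left(-109\right) + \left(-46 + 2 \cdot 9025\right)} = \frac{1}{18966 + \left(-46 + 18050\right)} = \frac{1}{18966 + 18004} = \frac{1}{36970}$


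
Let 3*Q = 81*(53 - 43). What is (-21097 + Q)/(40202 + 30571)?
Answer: -20827/70773 ≈ -0.29428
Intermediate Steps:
Q = 270 (Q = (81*(53 - 43))/3 = (81*10)/3 = (⅓)*810 = 270)
(-21097 + Q)/(40202 + 30571) = (-21097 + 270)/(40202 + 30571) = -20827/70773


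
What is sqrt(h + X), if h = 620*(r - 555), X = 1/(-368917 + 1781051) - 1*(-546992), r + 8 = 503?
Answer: 3*sqrt(112954184872523254)/1412134 ≈ 714.00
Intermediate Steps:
r = 495 (r = -8 + 503 = 495)
X = 772426000929/1412134 (X = 1/1412134 + 546992 = 772426000929/1412134 ≈ 5.4699e+5)
h = -37200 (h = 620*(495 - 555) = 620*(-60) = -37200)
sqrt(h + X) = sqrt(-37200 + 772426000929/1412134) = sqrt(719894616129/1412134) = 3*sqrt(112954184872523254)/1412134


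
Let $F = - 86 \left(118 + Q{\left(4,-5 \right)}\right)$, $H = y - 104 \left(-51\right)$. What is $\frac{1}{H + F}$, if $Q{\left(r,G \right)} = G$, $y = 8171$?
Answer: $\frac{1}{3757} \approx 0.00026617$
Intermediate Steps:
$H = 13475$ ($H = 8171 - 104 \left(-51\right) = 8171 - -5304 = 8171 + 5304 = 13475$)
$F = -9718$ ($F = - 86 \left(118 - 5\right) = \left(-86\right) 113 = -9718$)
$\frac{1}{H + F} = \frac{1}{13475 - 9718} = \frac{1}{3757}$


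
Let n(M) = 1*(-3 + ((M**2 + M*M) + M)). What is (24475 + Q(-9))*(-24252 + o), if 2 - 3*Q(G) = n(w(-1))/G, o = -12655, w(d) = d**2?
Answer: -2709970289/3 ≈ -9.0332e+8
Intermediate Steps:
n(M) = -3 + M + 2*M**2 (n(M) = 1*(-3 + ((M**2 + M**2) + M)) = 1*(-3 + (2*M**2 + M)) = 1*(-3 + (M + 2*M**2)) = 1*(-3 + M + 2*M**2) = -3 + M + 2*M**2)
Q(G) = 2/3 (Q(G) = 2/3 - (-3 + (-1)**2 + 2*((-1)**2)**2)/(3*G) = 2/3 - (-3 + 1 + 2*1**2)/(3*G) = 2/3 - (-3 + 1 + 2*1)/(3*G) = 2/3 - (-3 + 1 + 2)/(3*G) = 2/3 - 0/G = 2/3 - 1/3*0 = 2/3 + 0 = 2/3)
(24475 + Q(-9))*(-24252 + o) = (24475 + 2/3)*(-24252 - 12655) = (73427/3)*(-36907) = -2709970289/3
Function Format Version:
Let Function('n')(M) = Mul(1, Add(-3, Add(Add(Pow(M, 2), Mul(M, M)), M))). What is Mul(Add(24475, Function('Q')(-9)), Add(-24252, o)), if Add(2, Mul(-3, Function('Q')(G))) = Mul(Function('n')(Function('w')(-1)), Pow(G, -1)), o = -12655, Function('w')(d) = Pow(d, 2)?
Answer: Rational(-2709970289, 3) ≈ -9.0332e+8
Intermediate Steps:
Function('n')(M) = Add(-3, M, Mul(2, Pow(M, 2))) (Function('n')(M) = Mul(1, Add(-3, Add(Add(Pow(M, 2), Pow(M, 2)), M))) = Mul(1, Add(-3, Add(Mul(2, Pow(M, 2)), M))) = Mul(1, Add(-3, Add(M, Mul(2, Pow(M, 2))))) = Mul(1, Add(-3, M, Mul(2, Pow(M, 2)))) = Add(-3, M, Mul(2, Pow(M, 2))))
Function('Q')(G) = Rational(2, 3) (Function('Q')(G) = Add(Rational(2, 3), Mul(Rational(-1, 3), Mul(Add(-3, Pow(-1, 2), Mul(2, Pow(Pow(-1, 2), 2))), Pow(G, -1)))) = Add(Rational(2, 3), Mul(Rational(-1, 3), Mul(Add(-3, 1, Mul(2, Pow(1, 2))), Pow(G, -1)))) = Add(Rational(2, 3), Mul(Rational(-1, 3), Mul(Add(-3, 1, Mul(2, 1)), Pow(G, -1)))) = Add(Rational(2, 3), Mul(Rational(-1, 3), Mul(Add(-3, 1, 2), Pow(G, -1)))) = Add(Rational(2, 3), Mul(Rational(-1, 3), Mul(0, Pow(G, -1)))) = Add(Rational(2, 3), Mul(Rational(-1, 3), 0)) = Add(Rational(2, 3), 0) = Rational(2, 3))
Mul(Add(24475, Function('Q')(-9)), Add(-24252, o)) = Mul(Add(24475, Rational(2, 3)), Add(-24252, -12655)) = Mul(Rational(73427, 3), -36907) = Rational(-2709970289, 3)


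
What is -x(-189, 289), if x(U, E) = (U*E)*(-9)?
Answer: -491589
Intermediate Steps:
x(U, E) = -9*E*U (x(U, E) = (E*U)*(-9) = -9*E*U)
-x(-189, 289) = -(-9)*289*(-189) = -1*491589 = -491589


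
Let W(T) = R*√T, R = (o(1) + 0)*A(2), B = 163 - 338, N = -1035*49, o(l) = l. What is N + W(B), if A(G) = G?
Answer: -50715 + 10*I*√7 ≈ -50715.0 + 26.458*I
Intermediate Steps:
N = -50715
B = -175
R = 2 (R = (1 + 0)*2 = 1*2 = 2)
W(T) = 2*√T
N + W(B) = -50715 + 2*√(-175) = -50715 + 2*(5*I*√7) = -50715 + 10*I*√7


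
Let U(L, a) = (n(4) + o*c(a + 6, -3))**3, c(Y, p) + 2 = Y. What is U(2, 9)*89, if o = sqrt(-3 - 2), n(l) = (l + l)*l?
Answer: -4303328 + 2576639*I*sqrt(5) ≈ -4.3033e+6 + 5.7615e+6*I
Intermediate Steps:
c(Y, p) = -2 + Y
n(l) = 2*l**2 (n(l) = (2*l)*l = 2*l**2)
o = I*sqrt(5) (o = sqrt(-5) = I*sqrt(5) ≈ 2.2361*I)
U(L, a) = (32 + I*sqrt(5)*(4 + a))**3 (U(L, a) = (2*4**2 + (I*sqrt(5))*(-2 + (a + 6)))**3 = (2*16 + (I*sqrt(5))*(-2 + (6 + a)))**3 = (32 + (I*sqrt(5))*(4 + a))**3 = (32 + I*sqrt(5)*(4 + a))**3)
U(2, 9)*89 = (32 + I*sqrt(5)*(4 + 9))**3*89 = (32 + I*sqrt(5)*13)**3*89 = (32 + 13*I*sqrt(5))**3*89 = 89*(32 + 13*I*sqrt(5))**3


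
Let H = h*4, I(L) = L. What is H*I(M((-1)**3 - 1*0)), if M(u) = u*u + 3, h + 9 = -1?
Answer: -160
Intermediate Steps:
h = -10 (h = -9 - 1 = -10)
M(u) = 3 + u**2 (M(u) = u**2 + 3 = 3 + u**2)
H = -40 (H = -10*4 = -40)
H*I(M((-1)**3 - 1*0)) = -40*(3 + ((-1)**3 - 1*0)**2) = -40*(3 + (-1 + 0)**2) = -40*(3 + (-1)**2) = -40*(3 + 1) = -40*4 = -160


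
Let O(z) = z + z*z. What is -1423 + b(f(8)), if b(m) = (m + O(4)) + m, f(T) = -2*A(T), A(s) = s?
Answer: -1435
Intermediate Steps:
O(z) = z + z²
f(T) = -2*T
b(m) = 20 + 2*m (b(m) = (m + 4*(1 + 4)) + m = (m + 4*5) + m = (m + 20) + m = (20 + m) + m = 20 + 2*m)
-1423 + b(f(8)) = -1423 + (20 + 2*(-2*8)) = -1423 + (20 + 2*(-16)) = -1423 + (20 - 32) = -1423 - 12 = -1435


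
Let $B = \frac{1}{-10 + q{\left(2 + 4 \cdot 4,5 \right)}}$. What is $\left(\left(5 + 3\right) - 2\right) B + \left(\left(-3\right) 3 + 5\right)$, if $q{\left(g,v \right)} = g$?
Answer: $- \frac{13}{4} \approx -3.25$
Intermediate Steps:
$B = \frac{1}{8}$ ($B = \frac{1}{-10 + \left(2 + 4 \cdot 4\right)} = \frac{1}{-10 + \left(2 + 16\right)} = \frac{1}{-10 + 18} = \frac{1}{8} \approx 0.125$)
$\left(\left(5 + 3\right) - 2\right) B + \left(\left(-3\right) 3 + 5\right) = \left(\left(5 + 3\right) - 2\right) \frac{1}{8} + \left(\left(-3\right) 3 + 5\right) = \left(8 - 2\right) \frac{1}{8} + \left(-9 + 5\right) = 6 \cdot \frac{1}{8} - 4 = \frac{3}{4} - 4 = - \frac{13}{4}$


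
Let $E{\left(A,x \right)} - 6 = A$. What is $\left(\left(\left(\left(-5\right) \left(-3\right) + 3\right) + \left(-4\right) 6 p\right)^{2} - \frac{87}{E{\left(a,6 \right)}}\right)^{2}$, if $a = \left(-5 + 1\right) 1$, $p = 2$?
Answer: $\frac{2934369}{4} \approx 7.3359 \cdot 10^{5}$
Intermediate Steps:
$a = -4$ ($a = \left(-4\right) 1 = -4$)
$E{\left(A,x \right)} = 6 + A$
$\left(\left(\left(\left(-5\right) \left(-3\right) + 3\right) + \left(-4\right) 6 p\right)^{2} - \frac{87}{E{\left(a,6 \right)}}\right)^{2} = \left(\left(\left(\left(-5\right) \left(-3\right) + 3\right) + \left(-4\right) 6 \cdot 2\right)^{2} - \frac{87}{6 - 4}\right)^{2} = \left(\left(\left(15 + 3\right) - 48\right)^{2} - \frac{87}{2}\right)^{2} = \left(\left(18 - 48\right)^{2} - \frac{87}{2}\right)^{2} = \left(\left(-30\right)^{2} - \frac{87}{2}\right)^{2} = \left(900 - \frac{87}{2}\right)^{2} = \left(\frac{1713}{2}\right)^{2} = \frac{2934369}{4}$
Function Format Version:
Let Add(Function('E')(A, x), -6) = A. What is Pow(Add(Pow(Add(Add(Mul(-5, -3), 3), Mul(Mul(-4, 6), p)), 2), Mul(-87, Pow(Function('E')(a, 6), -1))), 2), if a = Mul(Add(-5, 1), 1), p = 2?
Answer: Rational(2934369, 4) ≈ 7.3359e+5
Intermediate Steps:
a = -4 (a = Mul(-4, 1) = -4)
Function('E')(A, x) = Add(6, A)
Pow(Add(Pow(Add(Add(Mul(-5, -3), 3), Mul(Mul(-4, 6), p)), 2), Mul(-87, Pow(Function('E')(a, 6), -1))), 2) = Pow(Add(Pow(Add(Add(Mul(-5, -3), 3), Mul(Mul(-4, 6), 2)), 2), Mul(-87, Pow(Add(6, -4), -1))), 2) = Pow(Add(Pow(Add(Add(15, 3), Mul(-24, 2)), 2), Mul(-87, Pow(2, -1))), 2) = Pow(Add(Pow(Add(18, -48), 2), Mul(-87, Rational(1, 2))), 2) = Pow(Add(Pow(-30, 2), Rational(-87, 2)), 2) = Pow(Add(900, Rational(-87, 2)), 2) = Pow(Rational(1713, 2), 2) = Rational(2934369, 4)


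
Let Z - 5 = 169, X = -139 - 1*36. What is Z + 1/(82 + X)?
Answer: 16181/93 ≈ 173.99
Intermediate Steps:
X = -175 (X = -139 - 36 = -175)
Z = 174 (Z = 5 + 169 = 174)
Z + 1/(82 + X) = 174 + 1/(82 - 175) = 174 + 1/(-93) = 174 - 1/93 = 16181/93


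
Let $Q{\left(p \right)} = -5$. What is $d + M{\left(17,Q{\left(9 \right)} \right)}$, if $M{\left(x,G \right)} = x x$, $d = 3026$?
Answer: $3315$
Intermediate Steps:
$M{\left(x,G \right)} = x^{2}$
$d + M{\left(17,Q{\left(9 \right)} \right)} = 3026 + 17^{2} = 3026 + 289 = 3315$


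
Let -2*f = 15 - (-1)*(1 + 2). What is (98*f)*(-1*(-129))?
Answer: -113778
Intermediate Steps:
f = -9 (f = -(15 - (-1)*(1 + 2))/2 = -(15 - (-1)*3)/2 = -(15 - 1*(-3))/2 = -(15 + 3)/2 = -½*18 = -9)
(98*f)*(-1*(-129)) = (98*(-9))*(-1*(-129)) = -882*129 = -113778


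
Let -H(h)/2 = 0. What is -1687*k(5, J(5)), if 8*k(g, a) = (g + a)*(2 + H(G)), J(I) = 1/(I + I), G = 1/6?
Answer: -86037/40 ≈ -2150.9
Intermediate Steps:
G = ⅙ ≈ 0.16667
H(h) = 0 (H(h) = -2*0 = 0)
J(I) = 1/(2*I)
k(g, a) = a/4 + g/4 (k(g, a) = ((g + a)*(2 + 0))/8 = ((a + g)*2)/8 = (2*a + 2*g)/8 = a/4 + g/4)
-1687*k(5, J(5)) = -1687*(((½)/5)/4 + (¼)*5) = -1687*(((½)*(⅕))/4 + 5/4) = -1687*((¼)*(⅒) + 5/4) = -1687*(1/40 + 5/4) = -1687*51/40 = -86037/40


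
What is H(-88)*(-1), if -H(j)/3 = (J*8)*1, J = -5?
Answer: -120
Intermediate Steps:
H(j) = 120 (H(j) = -3*(-5*8) = -(-120) = -3*(-40) = 120)
H(-88)*(-1) = 120*(-1) = -120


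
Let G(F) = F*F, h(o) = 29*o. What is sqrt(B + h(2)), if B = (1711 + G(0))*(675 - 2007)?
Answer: I*sqrt(2278994) ≈ 1509.6*I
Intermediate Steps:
G(F) = F**2
B = -2279052 (B = (1711 + 0**2)*(675 - 2007) = (1711 + 0)*(-1332) = 1711*(-1332) = -2279052)
sqrt(B + h(2)) = sqrt(-2279052 + 29*2) = sqrt(-2279052 + 58) = sqrt(-2278994) = I*sqrt(2278994)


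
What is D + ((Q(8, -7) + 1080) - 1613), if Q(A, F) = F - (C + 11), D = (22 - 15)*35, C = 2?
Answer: -308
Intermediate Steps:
D = 245 (D = 7*35 = 245)
Q(A, F) = -13 + F (Q(A, F) = F - (2 + 11) = F - 1*13 = F - 13 = -13 + F)
D + ((Q(8, -7) + 1080) - 1613) = 245 + (((-13 - 7) + 1080) - 1613) = 245 + ((-20 + 1080) - 1613) = 245 + (1060 - 1613) = 245 - 553 = -308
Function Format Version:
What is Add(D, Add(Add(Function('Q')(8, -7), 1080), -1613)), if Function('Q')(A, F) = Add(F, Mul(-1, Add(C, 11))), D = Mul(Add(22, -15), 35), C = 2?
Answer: -308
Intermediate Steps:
D = 245 (D = Mul(7, 35) = 245)
Function('Q')(A, F) = Add(-13, F) (Function('Q')(A, F) = Add(F, Mul(-1, Add(2, 11))) = Add(F, Mul(-1, 13)) = Add(F, -13) = Add(-13, F))
Add(D, Add(Add(Function('Q')(8, -7), 1080), -1613)) = Add(245, Add(Add(Add(-13, -7), 1080), -1613)) = Add(245, Add(Add(-20, 1080), -1613)) = Add(245, Add(1060, -1613)) = Add(245, -553) = -308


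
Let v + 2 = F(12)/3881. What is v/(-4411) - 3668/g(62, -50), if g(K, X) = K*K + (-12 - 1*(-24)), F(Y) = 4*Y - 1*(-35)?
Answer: -15690803891/16502803724 ≈ -0.95080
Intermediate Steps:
F(Y) = 35 + 4*Y (F(Y) = 4*Y + 35 = 35 + 4*Y)
g(K, X) = 12 + K**2 (g(K, X) = K**2 + (-12 + 24) = K**2 + 12 = 12 + K**2)
v = -7679/3881 (v = -2 + (35 + 4*12)/3881 = -2 + (35 + 48)*(1/3881) = -2 + 83*(1/3881) = -2 + 83/3881 = -7679/3881 ≈ -1.9786)
v/(-4411) - 3668/g(62, -50) = -7679/3881/(-4411) - 3668/(12 + 62**2) = -7679/3881*(-1/4411) - 3668/(12 + 3844) = 7679/17119091 - 3668/3856 = 7679/17119091 - 3668*1/3856 = 7679/17119091 - 917/964 = -15690803891/16502803724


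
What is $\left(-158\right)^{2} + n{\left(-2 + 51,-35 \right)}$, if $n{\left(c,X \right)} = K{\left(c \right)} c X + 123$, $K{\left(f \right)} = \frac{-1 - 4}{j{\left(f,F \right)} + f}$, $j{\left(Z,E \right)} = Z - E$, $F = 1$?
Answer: $\frac{2442014}{97} \approx 25175.0$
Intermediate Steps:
$K{\left(f \right)} = - \frac{5}{-1 + 2 f}$ ($K{\left(f \right)} = \frac{-1 - 4}{\left(f - 1\right) + f} = - \frac{5}{\left(f - 1\right) + f} = - \frac{5}{\left(-1 + f\right) + f} = - \frac{5}{-1 + 2 f}$)
$n{\left(c,X \right)} = 123 - \frac{5 X c}{-1 + 2 c}$ ($n{\left(c,X \right)} = - \frac{5}{-1 + 2 c} c X + 123 = - \frac{5 c}{-1 + 2 c} X + 123 = - \frac{5 X c}{-1 + 2 c} + 123 = 123 - \frac{5 X c}{-1 + 2 c}$)
$\left(-158\right)^{2} + n{\left(-2 + 51,-35 \right)} = \left(-158\right)^{2} + \frac{-123 + 246 \left(-2 + 51\right) - - 175 \left(-2 + 51\right)}{-1 + 2 \left(-2 + 51\right)} = 24964 + \frac{-123 + 246 \cdot 49 - \left(-175\right) 49}{-1 + 2 \cdot 49} = 24964 + \frac{-123 + 12054 + 8575}{-1 + 98} = 24964 + \frac{1}{97} \cdot 20506 = 24964 + \frac{20506}{97} = \frac{2442014}{97}$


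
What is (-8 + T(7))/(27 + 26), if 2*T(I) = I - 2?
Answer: -11/106 ≈ -0.10377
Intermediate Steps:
T(I) = -1 + I/2 (T(I) = (I - 2)/2 = (-2 + I)/2 = -1 + I/2)
(-8 + T(7))/(27 + 26) = (-8 + (-1 + (½)*7))/(27 + 26) = (-8 + (-1 + 7/2))/53 = (-8 + 5/2)/53 = (1/53)*(-11/2) = -11/106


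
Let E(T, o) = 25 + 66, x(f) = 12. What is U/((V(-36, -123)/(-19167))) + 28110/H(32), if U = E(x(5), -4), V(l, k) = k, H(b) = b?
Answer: 9878639/656 ≈ 15059.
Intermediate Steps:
E(T, o) = 91
U = 91
U/((V(-36, -123)/(-19167))) + 28110/H(32) = 91/((-123/(-19167))) + 28110/32 = 91/((-123*(-1/19167))) + 28110*(1/32) = 91/(41/6389) + 14055/16 = 91*(6389/41) + 14055/16 = 581399/41 + 14055/16 = 9878639/656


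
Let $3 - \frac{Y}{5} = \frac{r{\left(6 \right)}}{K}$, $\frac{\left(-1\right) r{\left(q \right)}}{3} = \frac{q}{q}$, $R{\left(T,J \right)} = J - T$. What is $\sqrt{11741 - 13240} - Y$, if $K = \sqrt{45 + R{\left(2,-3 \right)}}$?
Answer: $-15 - \frac{3 \sqrt{10}}{4} + i \sqrt{1499} \approx -17.372 + 38.717 i$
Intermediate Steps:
$K = 2 \sqrt{10}$ ($K = \sqrt{45 - 5} = \sqrt{40} = 2 \sqrt{10} \approx 6.3246$)
$r{\left(q \right)} = -3$ ($r{\left(q \right)} = - 3 \frac{q}{q} = \left(-3\right) 1 = -3$)
$Y = 15 + \frac{3 \sqrt{10}}{4}$ ($Y = 15 - 5 \frac{1}{2 \sqrt{10}} \left(-3\right) = 15 - 5 \frac{\sqrt{10}}{20} \left(-3\right) = 15 - 5 \left(- \frac{3 \sqrt{10}}{20}\right) = 15 + \frac{3 \sqrt{10}}{4} \approx 17.372$)
$\sqrt{11741 - 13240} - Y = \sqrt{11741 - 13240} - \left(15 + \frac{3 \sqrt{10}}{4}\right) = \sqrt{-1499} - \left(15 + \frac{3 \sqrt{10}}{4}\right) = i \sqrt{1499} - \left(15 + \frac{3 \sqrt{10}}{4}\right) = -15 - \frac{3 \sqrt{10}}{4} + i \sqrt{1499}$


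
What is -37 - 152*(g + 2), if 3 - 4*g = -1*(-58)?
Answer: 1749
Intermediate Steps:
g = -55/4 (g = ¾ - (-1)*(-58)/4 = ¾ - ¼*58 = ¾ - 29/2 = -55/4 ≈ -13.750)
-37 - 152*(g + 2) = -37 - 152*(-55/4 + 2) = -37 - 152*(-47/4) = -37 + 1786 = 1749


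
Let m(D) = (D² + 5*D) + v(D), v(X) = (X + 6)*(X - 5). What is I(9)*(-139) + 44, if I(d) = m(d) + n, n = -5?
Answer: -25115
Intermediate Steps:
v(X) = (-5 + X)*(6 + X) (v(X) = (6 + X)*(-5 + X) = (-5 + X)*(6 + X))
m(D) = -30 + 2*D² + 6*D (m(D) = (D² + 5*D) + (-30 + D + D²) = -30 + 2*D² + 6*D)
I(d) = -35 + 2*d² + 6*d (I(d) = (-30 + 2*d² + 6*d) - 5 = -35 + 2*d² + 6*d)
I(9)*(-139) + 44 = (-35 + 2*9² + 6*9)*(-139) + 44 = (-35 + 2*81 + 54)*(-139) + 44 = (-35 + 162 + 54)*(-139) + 44 = 181*(-139) + 44 = -25159 + 44 = -25115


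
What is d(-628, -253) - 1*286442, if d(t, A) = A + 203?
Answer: -286492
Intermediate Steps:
d(t, A) = 203 + A
d(-628, -253) - 1*286442 = (203 - 253) - 1*286442 = -50 - 286442 = -286492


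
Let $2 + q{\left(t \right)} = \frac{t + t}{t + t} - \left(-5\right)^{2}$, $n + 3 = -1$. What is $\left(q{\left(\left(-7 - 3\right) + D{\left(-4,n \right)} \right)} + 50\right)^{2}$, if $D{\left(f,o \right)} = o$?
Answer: $576$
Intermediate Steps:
$n = -4$ ($n = -3 - 1 = -4$)
$q{\left(t \right)} = -26$ ($q{\left(t \right)} = -2 + \left(\frac{t + t}{t + t} - \left(-5\right)^{2}\right) = -2 + \left(\frac{2 t}{2 t} - 25\right) = -2 + \left(2 t \frac{1}{2 t} - 25\right) = -2 + \left(1 - 25\right) = -2 - 24 = -26$)
$\left(q{\left(\left(-7 - 3\right) + D{\left(-4,n \right)} \right)} + 50\right)^{2} = \left(-26 + 50\right)^{2} = 24^{2} = 576$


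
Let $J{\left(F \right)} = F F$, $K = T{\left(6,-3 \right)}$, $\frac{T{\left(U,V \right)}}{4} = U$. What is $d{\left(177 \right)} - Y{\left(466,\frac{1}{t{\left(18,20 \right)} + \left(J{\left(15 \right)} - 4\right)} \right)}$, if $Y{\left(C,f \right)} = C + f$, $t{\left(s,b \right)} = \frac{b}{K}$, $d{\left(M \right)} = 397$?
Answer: $- \frac{91845}{1331} \approx -69.005$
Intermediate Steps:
$T{\left(U,V \right)} = 4 U$
$K = 24$ ($K = 4 \cdot 6 = 24$)
$J{\left(F \right)} = F^{2}$
$t{\left(s,b \right)} = \frac{b}{24}$
$d{\left(177 \right)} - Y{\left(466,\frac{1}{t{\left(18,20 \right)} + \left(J{\left(15 \right)} - 4\right)} \right)} = 397 - \left(466 + \frac{1}{\frac{1}{24} \cdot 20 + \left(15^{2} - 4\right)}\right) = 397 - \left(466 + \frac{1}{\frac{5}{6} + \left(225 - 4\right)}\right) = 397 - \left(466 + \frac{1}{\frac{5}{6} + 221}\right) = 397 - \left(466 + \frac{1}{\frac{1331}{6}}\right) = 397 - \left(466 + \frac{6}{1331}\right) = 397 - \frac{620252}{1331} = - \frac{91845}{1331}$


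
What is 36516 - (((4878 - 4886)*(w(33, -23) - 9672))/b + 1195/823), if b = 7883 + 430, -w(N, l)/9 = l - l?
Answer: 83251404867/2280533 ≈ 36505.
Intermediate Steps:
w(N, l) = 0 (w(N, l) = -9*(l - l) = -9*0 = 0)
b = 8313
36516 - (((4878 - 4886)*(w(33, -23) - 9672))/b + 1195/823) = 36516 - (((4878 - 4886)*(0 - 9672))/8313 + 1195/823) = 36516 - (-8*(-9672)*(1/8313) + 1195*(1/823)) = 36516 - (77376*(1/8313) + 1195/823) = 36516 - (25792/2771 + 1195/823) = 36516 - 1*24538161/2280533 = 36516 - 24538161/2280533 = 83251404867/2280533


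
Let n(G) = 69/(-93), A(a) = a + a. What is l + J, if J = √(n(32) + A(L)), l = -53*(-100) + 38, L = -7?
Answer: 5338 + I*√14167/31 ≈ 5338.0 + 3.8395*I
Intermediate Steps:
A(a) = 2*a
n(G) = -23/31 (n(G) = 69*(-1/93) = -23/31)
l = 5338 (l = 5300 + 38 = 5338)
J = I*√14167/31 (J = √(-23/31 + 2*(-7)) = √(-23/31 - 14) = √(-457/31) = I*√14167/31 ≈ 3.8395*I)
l + J = 5338 + I*√14167/31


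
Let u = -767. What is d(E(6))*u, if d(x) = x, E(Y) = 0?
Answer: 0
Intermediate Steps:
d(E(6))*u = 0*(-767) = 0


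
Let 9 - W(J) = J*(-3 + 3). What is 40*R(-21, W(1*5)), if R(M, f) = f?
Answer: 360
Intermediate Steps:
W(J) = 9 (W(J) = 9 - J*(-3 + 3) = 9 - J*0 = 9 - 1*0 = 9 + 0 = 9)
40*R(-21, W(1*5)) = 40*9 = 360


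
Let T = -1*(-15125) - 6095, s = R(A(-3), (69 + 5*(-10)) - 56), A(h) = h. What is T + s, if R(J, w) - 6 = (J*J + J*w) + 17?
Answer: 9173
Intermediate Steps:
R(J, w) = 23 + J**2 + J*w (R(J, w) = 6 + ((J*J + J*w) + 17) = 6 + ((J**2 + J*w) + 17) = 6 + (17 + J**2 + J*w) = 23 + J**2 + J*w)
s = 143 (s = 23 + (-3)**2 - 3*((69 + 5*(-10)) - 56) = 23 + 9 - 3*((69 - 50) - 56) = 23 + 9 - 3*(19 - 56) = 23 + 9 - 3*(-37) = 23 + 9 + 111 = 143)
T = 9030 (T = 15125 - 6095 = 9030)
T + s = 9030 + 143 = 9173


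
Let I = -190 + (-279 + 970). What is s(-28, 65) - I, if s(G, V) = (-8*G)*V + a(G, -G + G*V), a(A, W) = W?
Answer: 12267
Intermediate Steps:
s(G, V) = -G - 7*G*V (s(G, V) = (-8*G)*V + (-G + G*V) = -8*G*V + (-G + G*V) = -G - 7*G*V)
I = 501 (I = -190 + 691 = 501)
s(-28, 65) - I = -28*(-1 - 7*65) - 1*501 = -28*(-1 - 455) - 501 = -28*(-456) - 501 = 12768 - 501 = 12267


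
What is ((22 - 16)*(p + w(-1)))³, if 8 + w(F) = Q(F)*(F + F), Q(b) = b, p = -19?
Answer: -3375000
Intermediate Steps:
w(F) = -8 + 2*F² (w(F) = -8 + F*(F + F) = -8 + F*(2*F) = -8 + 2*F²)
((22 - 16)*(p + w(-1)))³ = ((22 - 16)*(-19 + (-8 + 2*(-1)²)))³ = (6*(-19 + (-8 + 2*1)))³ = (6*(-19 + (-8 + 2)))³ = (6*(-19 - 6))³ = (6*(-25))³ = (-150)³ = -3375000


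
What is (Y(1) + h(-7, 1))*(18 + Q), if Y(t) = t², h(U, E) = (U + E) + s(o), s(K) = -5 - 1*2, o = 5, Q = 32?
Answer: -600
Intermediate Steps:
s(K) = -7 (s(K) = -5 - 2 = -7)
h(U, E) = -7 + E + U (h(U, E) = (U + E) - 7 = (E + U) - 7 = -7 + E + U)
(Y(1) + h(-7, 1))*(18 + Q) = (1² + (-7 + 1 - 7))*(18 + 32) = (1 - 13)*50 = -12*50 = -600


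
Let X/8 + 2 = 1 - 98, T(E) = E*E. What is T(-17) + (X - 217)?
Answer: -720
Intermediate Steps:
T(E) = E²
X = -792 (X = -16 + 8*(1 - 98) = -16 + 8*(-97) = -16 - 776 = -792)
T(-17) + (X - 217) = (-17)² + (-792 - 217) = 289 - 1009 = -720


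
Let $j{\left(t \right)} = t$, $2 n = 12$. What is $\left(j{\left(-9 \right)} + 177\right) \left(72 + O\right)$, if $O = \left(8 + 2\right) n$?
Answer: $22176$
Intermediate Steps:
$n = 6$ ($n = \frac{1}{2} \cdot 12 = 6$)
$O = 60$ ($O = \left(8 + 2\right) 6 = 10 \cdot 6 = 60$)
$\left(j{\left(-9 \right)} + 177\right) \left(72 + O\right) = \left(-9 + 177\right) \left(72 + 60\right) = 168 \cdot 132 = 22176$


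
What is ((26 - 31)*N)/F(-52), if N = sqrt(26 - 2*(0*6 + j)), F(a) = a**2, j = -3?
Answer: -5*sqrt(2)/676 ≈ -0.010460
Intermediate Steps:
N = 4*sqrt(2) (N = sqrt(26 - 2*(0*6 - 3)) = sqrt(26 - 2*(0 - 3)) = sqrt(26 - 2*(-3)) = sqrt(26 + 6) = sqrt(32) = 4*sqrt(2) ≈ 5.6569)
((26 - 31)*N)/F(-52) = ((26 - 31)*(4*sqrt(2)))/((-52)**2) = -20*sqrt(2)/2704 = -20*sqrt(2)*(1/2704) = -5*sqrt(2)/676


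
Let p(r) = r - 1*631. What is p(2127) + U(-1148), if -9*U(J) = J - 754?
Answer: 5122/3 ≈ 1707.3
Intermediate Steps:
p(r) = -631 + r (p(r) = r - 631 = -631 + r)
U(J) = 754/9 - J/9 (U(J) = -(J - 754)/9 = -(-754 + J)/9 = 754/9 - J/9)
p(2127) + U(-1148) = (-631 + 2127) + (754/9 - ⅑*(-1148)) = 1496 + (754/9 + 1148/9) = 1496 + 634/3 = 5122/3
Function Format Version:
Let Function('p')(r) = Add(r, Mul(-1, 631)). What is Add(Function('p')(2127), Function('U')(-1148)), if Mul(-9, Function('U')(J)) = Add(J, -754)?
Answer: Rational(5122, 3) ≈ 1707.3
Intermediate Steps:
Function('p')(r) = Add(-631, r) (Function('p')(r) = Add(r, -631) = Add(-631, r))
Function('U')(J) = Add(Rational(754, 9), Mul(Rational(-1, 9), J)) (Function('U')(J) = Mul(Rational(-1, 9), Add(J, -754)) = Mul(Rational(-1, 9), Add(-754, J)) = Add(Rational(754, 9), Mul(Rational(-1, 9), J)))
Add(Function('p')(2127), Function('U')(-1148)) = Add(Add(-631, 2127), Add(Rational(754, 9), Mul(Rational(-1, 9), -1148))) = Add(1496, Add(Rational(754, 9), Rational(1148, 9))) = Add(1496, Rational(634, 3)) = Rational(5122, 3)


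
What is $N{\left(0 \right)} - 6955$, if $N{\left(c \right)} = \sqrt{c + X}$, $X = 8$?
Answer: $-6955 + 2 \sqrt{2} \approx -6952.2$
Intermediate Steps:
$N{\left(c \right)} = \sqrt{8 + c}$ ($N{\left(c \right)} = \sqrt{c + 8} = \sqrt{8 + c}$)
$N{\left(0 \right)} - 6955 = \sqrt{8 + 0} - 6955 = \sqrt{8} - 6955 = 2 \sqrt{2} - 6955 = -6955 + 2 \sqrt{2}$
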